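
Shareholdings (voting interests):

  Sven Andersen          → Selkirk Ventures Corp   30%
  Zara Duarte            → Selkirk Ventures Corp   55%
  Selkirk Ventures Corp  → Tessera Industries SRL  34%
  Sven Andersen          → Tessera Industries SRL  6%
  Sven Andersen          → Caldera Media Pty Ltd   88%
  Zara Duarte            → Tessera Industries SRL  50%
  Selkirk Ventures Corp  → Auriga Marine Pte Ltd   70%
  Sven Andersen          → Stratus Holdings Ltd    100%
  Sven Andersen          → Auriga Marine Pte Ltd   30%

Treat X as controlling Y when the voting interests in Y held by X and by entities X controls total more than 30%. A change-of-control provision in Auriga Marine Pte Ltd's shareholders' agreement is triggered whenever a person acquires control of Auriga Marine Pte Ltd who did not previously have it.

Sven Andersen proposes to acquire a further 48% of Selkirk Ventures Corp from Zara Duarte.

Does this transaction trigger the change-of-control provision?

Yes

The purchase adds only to Sven's holdings (Zara's stake shrinks), so Sven is the only person who could newly come to control Auriga.
Sven holds 88% of Caldera, so Sven controls Caldera.
Sven holds 100% of Stratus, so Sven controls Stratus.
In Auriga, Sven's side holds only 30%, not > 30%.
So before the transaction, Sven does not control Auriga.
After the purchase, Sven's direct stake in Selkirk rises to 30% + 48% = 78%, and Zara's stake falls to 7%.
Sven holds 78% of Selkirk, so Sven controls Selkirk.
Sven and Selkirk together hold 30% + 70% = 100% of Auriga, so Sven controls Auriga.
Sven did not control Auriga before and does after, so the clause is triggered.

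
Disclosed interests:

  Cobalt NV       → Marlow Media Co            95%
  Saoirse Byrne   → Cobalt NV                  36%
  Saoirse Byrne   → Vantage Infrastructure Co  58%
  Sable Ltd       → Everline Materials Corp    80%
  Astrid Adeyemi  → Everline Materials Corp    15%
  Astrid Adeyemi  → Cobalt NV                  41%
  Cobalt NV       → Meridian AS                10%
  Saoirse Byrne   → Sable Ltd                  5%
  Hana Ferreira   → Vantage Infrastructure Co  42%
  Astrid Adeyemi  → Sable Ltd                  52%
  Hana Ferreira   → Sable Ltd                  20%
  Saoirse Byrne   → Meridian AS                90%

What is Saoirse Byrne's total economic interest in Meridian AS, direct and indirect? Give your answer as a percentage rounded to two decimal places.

93.60%

Saoirse reaches Meridian along 2 paths.
Direct stake: 90% = 90%.
Via Cobalt: 36% × 10% = 3.6%.
Total: 90% + 3.6% = 93.6%.
Rounded: 93.60%.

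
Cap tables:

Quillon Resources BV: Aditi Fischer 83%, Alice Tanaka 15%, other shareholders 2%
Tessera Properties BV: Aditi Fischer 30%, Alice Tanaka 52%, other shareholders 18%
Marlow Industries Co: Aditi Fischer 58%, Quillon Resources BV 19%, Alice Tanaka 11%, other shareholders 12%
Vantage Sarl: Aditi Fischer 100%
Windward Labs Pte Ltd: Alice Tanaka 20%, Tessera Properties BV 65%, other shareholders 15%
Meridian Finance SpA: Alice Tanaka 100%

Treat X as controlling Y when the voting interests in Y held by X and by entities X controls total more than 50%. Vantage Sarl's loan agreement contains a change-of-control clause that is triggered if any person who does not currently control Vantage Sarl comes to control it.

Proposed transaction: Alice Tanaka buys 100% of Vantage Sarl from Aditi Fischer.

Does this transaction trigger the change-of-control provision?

Yes

The purchase adds only to Alice's holdings (Aditi's stake shrinks), so Alice is the only person who could newly come to control Vantage.
Alice holds 52% of Tessera, so Alice controls Tessera.
Alice and Tessera together hold 20% + 65% = 85% of Windward, so Alice controls Windward.
Alice holds 100% of Meridian, so Alice controls Meridian.
Neither Alice nor any entity Alice controls holds any voting interest in Vantage.
So before the transaction, Alice does not control Vantage.
After the purchase, Alice holds 100% of Vantage directly, and Aditi's stake falls to 0%.
Alice holds 100% of Vantage, so Alice controls Vantage.
Alice did not control Vantage before and does after, so the clause is triggered.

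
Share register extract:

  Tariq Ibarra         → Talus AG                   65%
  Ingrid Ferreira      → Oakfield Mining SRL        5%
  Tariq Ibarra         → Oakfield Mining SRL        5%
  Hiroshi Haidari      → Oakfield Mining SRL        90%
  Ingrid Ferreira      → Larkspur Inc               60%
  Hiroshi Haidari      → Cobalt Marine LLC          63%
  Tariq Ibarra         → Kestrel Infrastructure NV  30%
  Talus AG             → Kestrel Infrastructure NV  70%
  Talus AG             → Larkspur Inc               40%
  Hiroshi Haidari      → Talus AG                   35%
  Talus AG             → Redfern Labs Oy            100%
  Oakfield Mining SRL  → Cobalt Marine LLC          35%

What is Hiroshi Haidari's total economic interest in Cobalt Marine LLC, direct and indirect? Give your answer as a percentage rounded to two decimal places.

Hiroshi reaches Cobalt along 2 paths.
Direct stake: 63% = 63%.
Via Oakfield: 90% × 35% = 31.5%.
Total: 63% + 31.5% = 94.5%.
Rounded: 94.50%.

94.50%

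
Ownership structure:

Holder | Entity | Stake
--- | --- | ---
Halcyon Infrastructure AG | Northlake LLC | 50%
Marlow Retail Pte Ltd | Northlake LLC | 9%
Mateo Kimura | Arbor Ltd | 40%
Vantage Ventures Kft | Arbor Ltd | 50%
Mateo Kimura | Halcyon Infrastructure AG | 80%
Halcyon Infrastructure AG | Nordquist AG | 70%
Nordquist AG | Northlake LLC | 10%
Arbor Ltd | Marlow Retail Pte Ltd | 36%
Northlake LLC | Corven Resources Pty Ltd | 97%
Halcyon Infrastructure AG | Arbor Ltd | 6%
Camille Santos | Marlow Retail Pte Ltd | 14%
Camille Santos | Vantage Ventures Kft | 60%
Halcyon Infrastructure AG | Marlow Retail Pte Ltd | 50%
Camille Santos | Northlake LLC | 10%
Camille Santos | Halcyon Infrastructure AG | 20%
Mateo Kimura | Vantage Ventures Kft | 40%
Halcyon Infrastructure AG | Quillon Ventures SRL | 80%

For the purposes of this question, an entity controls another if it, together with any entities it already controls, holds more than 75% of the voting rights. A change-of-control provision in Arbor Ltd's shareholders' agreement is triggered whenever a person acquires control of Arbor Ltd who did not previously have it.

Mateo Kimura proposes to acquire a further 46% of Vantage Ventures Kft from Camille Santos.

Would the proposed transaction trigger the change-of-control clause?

The purchase adds only to Mateo's holdings (Camille's stake shrinks), so Mateo is the only person who could newly come to control Arbor.
Mateo holds 80% of Halcyon, so Mateo controls Halcyon.
Halcyon holds 80% of Quillon, so Mateo controls Quillon.
In Arbor, Mateo's side holds only 6% + 40% = 46%, not > 75%.
So before the transaction, Mateo does not control Arbor.
After the purchase, Mateo's direct stake in Vantage rises to 40% + 46% = 86%, and Camille's stake falls to 14%.
Mateo holds 86% of Vantage, so Mateo controls Vantage.
Halcyon and Vantage and Mateo together hold 6% + 50% + 40% = 96% of Arbor, so Mateo controls Arbor.
Mateo did not control Arbor before and does after, so the clause is triggered.

Yes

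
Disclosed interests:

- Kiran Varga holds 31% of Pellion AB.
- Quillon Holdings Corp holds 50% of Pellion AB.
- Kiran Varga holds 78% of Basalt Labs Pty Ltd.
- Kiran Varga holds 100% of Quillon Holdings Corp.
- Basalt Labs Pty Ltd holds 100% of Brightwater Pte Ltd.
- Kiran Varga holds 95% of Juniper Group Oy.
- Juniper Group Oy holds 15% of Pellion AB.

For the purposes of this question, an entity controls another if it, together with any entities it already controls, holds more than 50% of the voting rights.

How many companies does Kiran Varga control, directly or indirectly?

5

Kiran holds 100% of Quillon, so Kiran controls Quillon.
Kiran holds 78% of Basalt, so Kiran controls Basalt.
Kiran holds 95% of Juniper, so Kiran controls Juniper.
Basalt holds 100% of Brightwater, so Kiran controls Brightwater.
Quillon and Kiran and Juniper together hold 50% + 31% + 15% = 96% of Pellion, so Kiran controls Pellion.
Kiran controls 5 companies.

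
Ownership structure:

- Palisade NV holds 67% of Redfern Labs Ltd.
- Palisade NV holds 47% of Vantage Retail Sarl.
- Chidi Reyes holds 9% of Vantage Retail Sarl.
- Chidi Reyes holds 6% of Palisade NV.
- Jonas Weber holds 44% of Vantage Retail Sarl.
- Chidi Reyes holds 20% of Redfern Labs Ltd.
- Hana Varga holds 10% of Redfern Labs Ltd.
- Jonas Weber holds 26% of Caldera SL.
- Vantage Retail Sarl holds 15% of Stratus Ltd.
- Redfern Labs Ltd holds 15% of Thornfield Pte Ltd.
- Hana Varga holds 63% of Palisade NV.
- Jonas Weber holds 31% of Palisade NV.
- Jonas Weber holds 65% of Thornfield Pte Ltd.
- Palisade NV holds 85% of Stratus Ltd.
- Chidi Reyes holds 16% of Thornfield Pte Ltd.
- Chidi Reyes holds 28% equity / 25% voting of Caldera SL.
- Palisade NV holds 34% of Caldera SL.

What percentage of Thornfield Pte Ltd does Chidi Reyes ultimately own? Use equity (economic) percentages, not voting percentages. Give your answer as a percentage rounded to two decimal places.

Chidi reaches Thornfield along 3 paths.
Direct stake: 16% = 16%.
Via Palisade → Redfern: 6% × 67% × 15% = 0.603%.
Via Redfern: 20% × 15% = 3%.
Total: 16% + 0.603% + 3% = 19.603%.
Rounded: 19.60%.

19.60%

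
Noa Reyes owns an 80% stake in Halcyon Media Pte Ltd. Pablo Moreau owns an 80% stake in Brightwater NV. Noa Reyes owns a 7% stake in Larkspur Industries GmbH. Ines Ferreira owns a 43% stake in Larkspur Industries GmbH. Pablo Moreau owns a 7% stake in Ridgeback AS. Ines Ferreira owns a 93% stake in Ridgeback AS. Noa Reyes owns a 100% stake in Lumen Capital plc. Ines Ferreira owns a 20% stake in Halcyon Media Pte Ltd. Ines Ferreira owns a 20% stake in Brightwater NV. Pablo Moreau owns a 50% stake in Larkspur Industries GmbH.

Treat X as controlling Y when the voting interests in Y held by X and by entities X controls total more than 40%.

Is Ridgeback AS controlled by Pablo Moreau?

No

Pablo holds 50% of Larkspur, so Pablo controls Larkspur.
Pablo holds 80% of Brightwater, so Pablo controls Brightwater.
In Ridgeback, Pablo's side holds only 7%, not > 40%.
So Pablo does not control Ridgeback.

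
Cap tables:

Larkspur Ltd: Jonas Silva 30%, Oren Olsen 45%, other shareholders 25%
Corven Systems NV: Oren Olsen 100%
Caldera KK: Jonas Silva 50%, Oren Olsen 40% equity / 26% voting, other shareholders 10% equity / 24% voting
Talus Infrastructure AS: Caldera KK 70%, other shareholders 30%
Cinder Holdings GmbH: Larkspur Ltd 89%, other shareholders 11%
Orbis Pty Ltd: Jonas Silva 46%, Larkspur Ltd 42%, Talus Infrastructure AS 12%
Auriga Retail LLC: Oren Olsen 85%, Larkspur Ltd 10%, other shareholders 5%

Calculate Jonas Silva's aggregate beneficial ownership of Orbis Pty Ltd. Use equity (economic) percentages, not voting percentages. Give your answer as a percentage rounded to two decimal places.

62.80%

Jonas reaches Orbis along 3 paths.
Direct stake: 46% = 46%.
Via Larkspur: 30% × 42% = 12.6%.
Via Caldera → Talus: 50% × 70% × 12% = 4.2%.
Total: 46% + 12.6% + 4.2% = 62.8%.
Rounded: 62.80%.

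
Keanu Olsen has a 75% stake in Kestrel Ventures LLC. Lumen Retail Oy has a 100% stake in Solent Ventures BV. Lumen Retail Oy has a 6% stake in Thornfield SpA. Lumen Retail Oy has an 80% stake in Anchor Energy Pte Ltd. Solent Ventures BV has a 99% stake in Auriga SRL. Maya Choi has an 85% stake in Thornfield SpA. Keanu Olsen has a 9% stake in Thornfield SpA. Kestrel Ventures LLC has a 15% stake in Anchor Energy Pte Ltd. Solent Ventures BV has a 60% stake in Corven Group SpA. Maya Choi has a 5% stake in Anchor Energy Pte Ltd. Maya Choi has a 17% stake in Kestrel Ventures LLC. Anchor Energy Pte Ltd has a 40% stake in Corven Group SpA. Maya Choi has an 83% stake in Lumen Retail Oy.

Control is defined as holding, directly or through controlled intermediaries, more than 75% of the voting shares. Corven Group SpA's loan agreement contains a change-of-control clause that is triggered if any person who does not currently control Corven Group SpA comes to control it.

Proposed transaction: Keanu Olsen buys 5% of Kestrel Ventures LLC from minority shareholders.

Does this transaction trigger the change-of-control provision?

The purchase changes only Keanu's holdings, so Keanu is the only person who could newly come to control Corven.
Keanu's largest direct stake is 75% in Kestrel, which does not meet the threshold, so Keanu controls no company.
Neither Keanu nor any entity Keanu controls holds any voting interest in Corven.
So before the transaction, Keanu does not control Corven.
After the purchase, Keanu's direct stake in Kestrel rises to 75% + 5% = 80%.
Keanu holds 80% of Kestrel, so Keanu controls Kestrel.
After the transaction, neither Keanu nor any entity Keanu controls holds a voting interest in Corven, so Keanu still does not control it.
No new person acquires control, so the clause is not triggered.

No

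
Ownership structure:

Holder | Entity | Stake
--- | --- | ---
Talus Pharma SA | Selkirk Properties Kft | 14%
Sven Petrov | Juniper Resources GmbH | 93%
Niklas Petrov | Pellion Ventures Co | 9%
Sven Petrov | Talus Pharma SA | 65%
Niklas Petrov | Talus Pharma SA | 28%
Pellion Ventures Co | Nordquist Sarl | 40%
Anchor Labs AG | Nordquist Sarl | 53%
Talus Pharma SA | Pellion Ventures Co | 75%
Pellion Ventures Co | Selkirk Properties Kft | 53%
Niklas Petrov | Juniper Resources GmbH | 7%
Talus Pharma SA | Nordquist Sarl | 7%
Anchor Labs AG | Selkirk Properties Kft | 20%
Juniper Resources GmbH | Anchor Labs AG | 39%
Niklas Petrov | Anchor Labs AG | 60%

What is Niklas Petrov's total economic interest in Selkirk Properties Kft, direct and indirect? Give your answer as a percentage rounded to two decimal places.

32.37%

Niklas reaches Selkirk along 5 paths.
Via Anchor: 60% × 20% = 12%.
Via Juniper → Anchor: 7% × 39% × 20% = 0.546%.
Via Pellion: 9% × 53% = 4.77%.
Via Talus → Pellion: 28% × 75% × 53% = 11.13%.
Via Talus: 28% × 14% = 3.92%.
Total: 12% + 0.546% + 4.77% + 11.13% + 3.92% = 32.366%.
Rounded: 32.37%.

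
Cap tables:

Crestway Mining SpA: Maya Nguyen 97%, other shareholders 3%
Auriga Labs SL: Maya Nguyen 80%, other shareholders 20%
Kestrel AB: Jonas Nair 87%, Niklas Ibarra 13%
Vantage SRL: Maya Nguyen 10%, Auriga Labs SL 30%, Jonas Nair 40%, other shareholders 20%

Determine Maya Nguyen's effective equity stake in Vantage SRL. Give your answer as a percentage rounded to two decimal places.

34.00%

Maya reaches Vantage along 2 paths.
Direct stake: 10% = 10%.
Via Auriga: 80% × 30% = 24%.
Total: 10% + 24% = 34%.
Rounded: 34.00%.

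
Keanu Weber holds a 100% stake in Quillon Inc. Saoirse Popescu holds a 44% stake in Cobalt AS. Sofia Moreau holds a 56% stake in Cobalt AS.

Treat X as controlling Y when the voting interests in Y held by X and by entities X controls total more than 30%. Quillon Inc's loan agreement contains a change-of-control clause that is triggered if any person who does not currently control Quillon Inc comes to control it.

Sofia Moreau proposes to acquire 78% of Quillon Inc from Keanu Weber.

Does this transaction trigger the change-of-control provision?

Yes

The purchase adds only to Sofia's holdings (Keanu's stake shrinks), so Sofia is the only person who could newly come to control Quillon.
Sofia holds 56% of Cobalt, so Sofia controls Cobalt.
Neither Sofia nor any entity Sofia controls holds any voting interest in Quillon.
So before the transaction, Sofia does not control Quillon.
After the purchase, Sofia holds 78% of Quillon directly, and Keanu's stake falls to 22%.
Sofia holds 78% of Quillon, so Sofia controls Quillon.
Sofia did not control Quillon before and does after, so the clause is triggered.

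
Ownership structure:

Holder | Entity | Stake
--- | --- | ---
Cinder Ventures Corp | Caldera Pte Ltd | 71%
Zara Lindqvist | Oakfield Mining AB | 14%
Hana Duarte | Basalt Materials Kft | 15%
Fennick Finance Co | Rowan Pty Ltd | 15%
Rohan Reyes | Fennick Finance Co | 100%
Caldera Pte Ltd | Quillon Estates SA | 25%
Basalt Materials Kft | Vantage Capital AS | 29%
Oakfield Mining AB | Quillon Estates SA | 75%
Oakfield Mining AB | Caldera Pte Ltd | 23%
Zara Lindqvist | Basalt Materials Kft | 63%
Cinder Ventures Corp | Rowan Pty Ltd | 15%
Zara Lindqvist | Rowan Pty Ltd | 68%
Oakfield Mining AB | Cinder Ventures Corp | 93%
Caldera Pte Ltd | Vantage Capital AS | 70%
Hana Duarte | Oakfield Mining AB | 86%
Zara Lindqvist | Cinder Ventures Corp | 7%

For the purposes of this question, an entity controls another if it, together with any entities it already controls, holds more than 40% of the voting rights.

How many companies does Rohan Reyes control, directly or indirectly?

Rohan holds 100% of Fennick, so Rohan controls Fennick.
No other company's threshold is met.
Rohan controls 1 company.

1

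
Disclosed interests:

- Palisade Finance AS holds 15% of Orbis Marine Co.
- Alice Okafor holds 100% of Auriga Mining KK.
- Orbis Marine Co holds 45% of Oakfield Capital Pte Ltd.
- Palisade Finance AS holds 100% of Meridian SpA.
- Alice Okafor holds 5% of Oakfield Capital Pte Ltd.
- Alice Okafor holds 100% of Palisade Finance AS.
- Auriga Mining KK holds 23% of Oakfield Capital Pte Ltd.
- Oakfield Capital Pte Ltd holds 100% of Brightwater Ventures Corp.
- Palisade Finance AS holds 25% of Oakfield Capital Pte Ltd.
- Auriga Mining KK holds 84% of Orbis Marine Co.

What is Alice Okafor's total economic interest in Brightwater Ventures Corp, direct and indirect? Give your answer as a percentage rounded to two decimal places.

Alice reaches Brightwater along 5 paths.
Via Palisade → Orbis → Oakfield: 100% × 15% × 45% × 100% = 6.75%.
Via Auriga → Orbis → Oakfield: 100% × 84% × 45% × 100% = 37.8%.
Via Palisade → Oakfield: 100% × 25% × 100% = 25%.
Via Oakfield: 5% × 100% = 5%.
Via Auriga → Oakfield: 100% × 23% × 100% = 23%.
Total: 6.75% + 37.8% + 25% + 5% + 23% = 97.55%.

97.55%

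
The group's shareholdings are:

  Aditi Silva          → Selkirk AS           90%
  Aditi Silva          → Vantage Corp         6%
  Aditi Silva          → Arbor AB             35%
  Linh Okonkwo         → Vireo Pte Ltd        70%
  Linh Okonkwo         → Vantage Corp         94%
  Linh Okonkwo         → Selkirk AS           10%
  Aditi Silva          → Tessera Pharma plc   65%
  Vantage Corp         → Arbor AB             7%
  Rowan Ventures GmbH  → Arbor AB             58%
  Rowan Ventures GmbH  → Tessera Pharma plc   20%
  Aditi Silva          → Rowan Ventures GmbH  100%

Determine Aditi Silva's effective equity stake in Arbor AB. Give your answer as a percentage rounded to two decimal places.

Aditi reaches Arbor along 3 paths.
Via Vantage: 6% × 7% = 0.42%.
Direct stake: 35% = 35%.
Via Rowan: 100% × 58% = 58%.
Total: 0.42% + 35% + 58% = 93.42%.

93.42%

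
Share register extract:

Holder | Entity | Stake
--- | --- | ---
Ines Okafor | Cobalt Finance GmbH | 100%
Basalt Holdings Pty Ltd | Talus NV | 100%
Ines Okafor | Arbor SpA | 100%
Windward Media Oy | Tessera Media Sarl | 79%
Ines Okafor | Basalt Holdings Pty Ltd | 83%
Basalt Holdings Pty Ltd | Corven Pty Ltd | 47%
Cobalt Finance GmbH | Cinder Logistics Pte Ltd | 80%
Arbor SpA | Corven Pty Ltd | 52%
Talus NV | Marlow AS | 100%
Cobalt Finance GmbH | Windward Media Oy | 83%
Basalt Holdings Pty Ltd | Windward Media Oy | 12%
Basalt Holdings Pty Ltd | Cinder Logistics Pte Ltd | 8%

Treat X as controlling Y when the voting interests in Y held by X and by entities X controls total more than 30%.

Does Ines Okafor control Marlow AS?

Yes

Ines holds 83% of Basalt, so Ines controls Basalt.
Basalt holds 100% of Talus, so Ines controls Talus.
Talus holds 100% of Marlow, so Ines controls Marlow.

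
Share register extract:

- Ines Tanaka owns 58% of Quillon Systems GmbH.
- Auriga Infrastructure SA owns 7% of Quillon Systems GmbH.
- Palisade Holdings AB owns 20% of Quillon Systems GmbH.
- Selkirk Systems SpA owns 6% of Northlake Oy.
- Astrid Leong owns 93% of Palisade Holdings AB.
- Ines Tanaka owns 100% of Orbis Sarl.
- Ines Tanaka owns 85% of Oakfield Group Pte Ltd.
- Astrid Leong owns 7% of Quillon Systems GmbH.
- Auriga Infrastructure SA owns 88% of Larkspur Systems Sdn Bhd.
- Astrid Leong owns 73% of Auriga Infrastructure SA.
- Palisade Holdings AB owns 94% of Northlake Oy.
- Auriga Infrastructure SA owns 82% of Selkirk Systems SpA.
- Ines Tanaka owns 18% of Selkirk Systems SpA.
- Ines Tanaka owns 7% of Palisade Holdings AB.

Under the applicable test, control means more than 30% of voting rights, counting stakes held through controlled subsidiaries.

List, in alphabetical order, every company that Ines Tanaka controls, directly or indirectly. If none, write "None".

Oakfield Group Pte Ltd, Orbis Sarl, Quillon Systems GmbH

Ines holds 85% of Oakfield, so Ines controls Oakfield.
Ines holds 100% of Orbis, so Ines controls Orbis.
Ines holds 58% of Quillon, so Ines controls Quillon.
No other company's threshold is met.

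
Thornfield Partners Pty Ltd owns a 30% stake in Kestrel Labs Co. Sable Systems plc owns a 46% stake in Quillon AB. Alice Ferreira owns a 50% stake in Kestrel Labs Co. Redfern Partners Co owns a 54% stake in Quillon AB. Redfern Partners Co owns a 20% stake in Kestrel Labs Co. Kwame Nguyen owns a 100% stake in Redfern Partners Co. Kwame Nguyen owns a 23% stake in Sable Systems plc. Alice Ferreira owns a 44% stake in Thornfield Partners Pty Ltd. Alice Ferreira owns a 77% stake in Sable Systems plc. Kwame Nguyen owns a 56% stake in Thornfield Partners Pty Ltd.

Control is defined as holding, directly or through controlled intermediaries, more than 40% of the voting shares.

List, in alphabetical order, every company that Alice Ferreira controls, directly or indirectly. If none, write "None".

Alice holds 77% of Sable, so Alice controls Sable.
Alice holds 44% of Thornfield, so Alice controls Thornfield.
Sable holds 46% of Quillon, so Alice controls Quillon.
Thornfield and Alice together hold 30% + 50% = 80% of Kestrel, so Alice controls Kestrel.
No other company's threshold is met.

Kestrel Labs Co, Quillon AB, Sable Systems plc, Thornfield Partners Pty Ltd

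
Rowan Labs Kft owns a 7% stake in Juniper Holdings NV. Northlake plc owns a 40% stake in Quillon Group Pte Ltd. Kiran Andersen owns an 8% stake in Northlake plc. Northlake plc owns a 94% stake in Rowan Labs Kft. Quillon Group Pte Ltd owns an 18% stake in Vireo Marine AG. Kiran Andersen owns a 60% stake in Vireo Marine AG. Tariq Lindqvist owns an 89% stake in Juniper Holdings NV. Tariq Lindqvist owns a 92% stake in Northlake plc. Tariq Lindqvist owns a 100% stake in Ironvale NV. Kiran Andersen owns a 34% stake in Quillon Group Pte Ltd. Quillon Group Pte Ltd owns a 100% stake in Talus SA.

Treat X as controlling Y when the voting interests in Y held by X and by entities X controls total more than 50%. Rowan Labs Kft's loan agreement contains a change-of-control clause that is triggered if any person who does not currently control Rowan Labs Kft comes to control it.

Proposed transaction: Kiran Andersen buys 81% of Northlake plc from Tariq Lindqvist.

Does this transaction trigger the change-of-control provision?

Yes

The purchase adds only to Kiran's holdings (Tariq's stake shrinks), so Kiran is the only person who could newly come to control Rowan.
Kiran holds 60% of Vireo, so Kiran controls Vireo.
Neither Kiran nor any entity Kiran controls holds any voting interest in Rowan.
So before the transaction, Kiran does not control Rowan.
After the purchase, Kiran's direct stake in Northlake rises to 8% + 81% = 89%, and Tariq's stake falls to 11%.
Kiran holds 89% of Northlake, so Kiran controls Northlake.
Northlake holds 94% of Rowan, so Kiran controls Rowan.
Kiran did not control Rowan before and does after, so the clause is triggered.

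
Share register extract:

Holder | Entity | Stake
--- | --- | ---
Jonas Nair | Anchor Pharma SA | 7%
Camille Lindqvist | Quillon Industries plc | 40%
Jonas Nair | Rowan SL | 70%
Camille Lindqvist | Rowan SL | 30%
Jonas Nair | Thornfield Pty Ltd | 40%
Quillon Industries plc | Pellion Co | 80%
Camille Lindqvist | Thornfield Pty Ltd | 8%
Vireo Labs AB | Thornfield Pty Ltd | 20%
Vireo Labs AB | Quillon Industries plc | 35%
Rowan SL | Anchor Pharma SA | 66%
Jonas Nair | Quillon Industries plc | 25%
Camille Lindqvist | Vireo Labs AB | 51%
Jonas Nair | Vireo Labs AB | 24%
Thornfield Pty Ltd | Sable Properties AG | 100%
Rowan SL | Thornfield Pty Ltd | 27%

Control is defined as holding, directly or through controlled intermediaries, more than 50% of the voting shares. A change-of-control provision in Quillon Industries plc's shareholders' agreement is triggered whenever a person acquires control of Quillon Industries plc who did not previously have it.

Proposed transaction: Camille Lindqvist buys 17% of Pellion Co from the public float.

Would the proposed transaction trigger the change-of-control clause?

No

The purchase changes only Camille's holdings, so Camille is the only person who could newly come to control Quillon.
Camille holds 51% of Vireo, so Camille controls Vireo.
Camille and Vireo together hold 40% + 35% = 75% of Quillon, so Camille controls Quillon.
So Camille already controls Quillon before the transaction.
After the purchase, Camille holds 17% of Pellion directly.
Camille controlled Quillon already, so this is not a new person acquiring control; every other person's position is unchanged or reduced.
No new person acquires control, so the clause is not triggered.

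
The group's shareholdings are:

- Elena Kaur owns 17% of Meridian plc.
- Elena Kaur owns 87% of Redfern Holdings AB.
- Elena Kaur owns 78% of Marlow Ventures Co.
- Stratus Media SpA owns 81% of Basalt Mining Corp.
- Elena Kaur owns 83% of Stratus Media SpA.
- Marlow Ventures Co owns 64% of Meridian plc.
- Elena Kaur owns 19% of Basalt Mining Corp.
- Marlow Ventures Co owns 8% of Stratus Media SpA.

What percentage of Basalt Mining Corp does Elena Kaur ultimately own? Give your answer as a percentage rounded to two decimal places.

91.28%

Elena reaches Basalt along 3 paths.
Direct stake: 19% = 19%.
Via Marlow → Stratus: 78% × 8% × 81% = 5.0544%.
Via Stratus: 83% × 81% = 67.23%.
Total: 19% + 5.0544% + 67.23% = 91.2844%.
Rounded: 91.28%.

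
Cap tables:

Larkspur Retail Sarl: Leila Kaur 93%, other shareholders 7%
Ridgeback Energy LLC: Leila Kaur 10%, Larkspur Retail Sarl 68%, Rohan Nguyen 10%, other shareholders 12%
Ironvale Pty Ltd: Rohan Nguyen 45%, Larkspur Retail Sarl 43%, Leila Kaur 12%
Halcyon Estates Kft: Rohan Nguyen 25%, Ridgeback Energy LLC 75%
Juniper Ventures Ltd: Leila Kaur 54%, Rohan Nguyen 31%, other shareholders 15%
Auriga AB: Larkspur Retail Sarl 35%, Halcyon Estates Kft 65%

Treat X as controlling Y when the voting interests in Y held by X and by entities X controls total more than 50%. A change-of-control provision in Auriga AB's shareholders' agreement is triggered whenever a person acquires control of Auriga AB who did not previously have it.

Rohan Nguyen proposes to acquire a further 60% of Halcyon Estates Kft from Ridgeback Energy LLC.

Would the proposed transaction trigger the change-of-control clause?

Yes

The purchase adds only to Rohan's holdings (Ridgeback's stake shrinks), so Rohan is the only person who could newly come to control Auriga.
Rohan's largest direct stake is 45% in Ironvale, which does not meet the threshold, so Rohan controls no company.
Neither Rohan nor any entity Rohan controls holds any voting interest in Auriga.
So before the transaction, Rohan does not control Auriga.
After the purchase, Rohan's direct stake in Halcyon rises to 25% + 60% = 85%, and Ridgeback's stake falls to 15%.
Rohan holds 85% of Halcyon, so Rohan controls Halcyon.
Halcyon holds 65% of Auriga, so Rohan controls Auriga.
Rohan did not control Auriga before and does after, so the clause is triggered.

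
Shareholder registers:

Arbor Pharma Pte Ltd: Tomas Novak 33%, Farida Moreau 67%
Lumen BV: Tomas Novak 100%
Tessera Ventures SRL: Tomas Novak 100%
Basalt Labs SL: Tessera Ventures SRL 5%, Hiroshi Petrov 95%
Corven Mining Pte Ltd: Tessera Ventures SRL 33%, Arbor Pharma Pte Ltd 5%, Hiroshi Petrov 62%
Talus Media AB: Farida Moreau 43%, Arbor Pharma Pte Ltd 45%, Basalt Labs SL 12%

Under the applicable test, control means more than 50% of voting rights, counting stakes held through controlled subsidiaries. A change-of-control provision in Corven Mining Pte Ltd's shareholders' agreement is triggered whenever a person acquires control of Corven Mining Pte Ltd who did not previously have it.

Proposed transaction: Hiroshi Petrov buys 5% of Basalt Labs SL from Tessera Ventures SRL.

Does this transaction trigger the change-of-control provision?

No

The purchase adds only to Hiroshi's holdings (Tessera's stake shrinks), so Hiroshi is the only person who could newly come to control Corven.
Hiroshi holds 62% of Corven, so Hiroshi controls Corven.
So Hiroshi already controls Corven before the transaction.
After the purchase, Hiroshi's direct stake in Basalt rises to 95% + 5% = 100%, and Tessera's stake falls to 0%.
Hiroshi controlled Corven already, so this is not a new person acquiring control; every other person's position is unchanged or reduced.
No new person acquires control, so the clause is not triggered.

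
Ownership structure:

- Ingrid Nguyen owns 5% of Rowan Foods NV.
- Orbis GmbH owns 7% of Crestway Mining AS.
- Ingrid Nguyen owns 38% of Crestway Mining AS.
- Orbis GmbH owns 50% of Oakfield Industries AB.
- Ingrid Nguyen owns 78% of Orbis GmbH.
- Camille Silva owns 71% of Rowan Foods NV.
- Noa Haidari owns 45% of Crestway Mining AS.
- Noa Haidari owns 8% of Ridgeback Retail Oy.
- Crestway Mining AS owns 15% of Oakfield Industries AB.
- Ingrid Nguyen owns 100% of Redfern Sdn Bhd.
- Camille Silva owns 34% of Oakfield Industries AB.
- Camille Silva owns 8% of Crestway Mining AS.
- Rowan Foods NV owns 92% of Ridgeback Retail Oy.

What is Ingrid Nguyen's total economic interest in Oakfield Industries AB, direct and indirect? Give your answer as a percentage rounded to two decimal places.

45.52%

Ingrid reaches Oakfield along 3 paths.
Via Orbis → Crestway: 78% × 7% × 15% = 0.819%.
Via Crestway: 38% × 15% = 5.7%.
Via Orbis: 78% × 50% = 39%.
Total: 0.819% + 5.7% + 39% = 45.519%.
Rounded: 45.52%.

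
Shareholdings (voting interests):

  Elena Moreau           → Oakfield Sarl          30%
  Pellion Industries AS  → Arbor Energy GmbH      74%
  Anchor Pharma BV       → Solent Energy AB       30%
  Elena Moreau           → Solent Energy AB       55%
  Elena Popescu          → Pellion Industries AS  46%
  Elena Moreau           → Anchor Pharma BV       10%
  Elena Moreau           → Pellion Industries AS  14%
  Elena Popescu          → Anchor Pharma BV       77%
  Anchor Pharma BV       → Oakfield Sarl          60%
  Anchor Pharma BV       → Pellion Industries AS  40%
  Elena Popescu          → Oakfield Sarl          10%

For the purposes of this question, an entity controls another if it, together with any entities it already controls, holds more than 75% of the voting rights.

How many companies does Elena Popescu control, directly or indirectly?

2

Elena Popescu holds 77% of Anchor, so Elena Popescu controls Anchor.
Elena Popescu and Anchor together hold 46% + 40% = 86% of Pellion, so Elena Popescu controls Pellion.
No other company's threshold is met.
Elena Popescu controls 2 companies.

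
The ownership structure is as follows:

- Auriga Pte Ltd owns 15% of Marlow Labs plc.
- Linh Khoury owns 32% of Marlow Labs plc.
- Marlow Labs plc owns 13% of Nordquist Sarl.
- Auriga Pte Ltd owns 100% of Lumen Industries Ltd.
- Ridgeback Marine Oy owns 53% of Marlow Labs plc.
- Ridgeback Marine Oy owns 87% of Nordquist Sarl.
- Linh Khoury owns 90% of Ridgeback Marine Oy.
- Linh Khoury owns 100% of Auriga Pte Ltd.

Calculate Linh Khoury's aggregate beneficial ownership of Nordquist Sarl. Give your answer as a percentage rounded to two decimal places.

Linh reaches Nordquist along 4 paths.
Via Auriga → Marlow: 100% × 15% × 13% = 1.95%.
Via Marlow: 32% × 13% = 4.16%.
Via Ridgeback → Marlow: 90% × 53% × 13% = 6.201%.
Via Ridgeback: 90% × 87% = 78.3%.
Total: 1.95% + 4.16% + 6.201% + 78.3% = 90.611%.
Rounded: 90.61%.

90.61%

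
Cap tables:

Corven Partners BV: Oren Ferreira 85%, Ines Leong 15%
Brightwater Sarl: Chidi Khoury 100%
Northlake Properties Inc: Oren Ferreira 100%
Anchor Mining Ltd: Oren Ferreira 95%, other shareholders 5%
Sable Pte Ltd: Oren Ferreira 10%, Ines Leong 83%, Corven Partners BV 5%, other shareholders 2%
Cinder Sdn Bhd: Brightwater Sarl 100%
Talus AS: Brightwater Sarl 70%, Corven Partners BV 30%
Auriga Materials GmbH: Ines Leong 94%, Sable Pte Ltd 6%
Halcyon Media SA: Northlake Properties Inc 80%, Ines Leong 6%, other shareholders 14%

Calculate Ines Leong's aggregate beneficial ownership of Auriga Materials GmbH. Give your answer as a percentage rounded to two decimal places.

99.03%

Ines reaches Auriga along 3 paths.
Direct stake: 94% = 94%.
Via Sable: 83% × 6% = 4.98%.
Via Corven → Sable: 15% × 5% × 6% = 0.045%.
Total: 94% + 4.98% + 0.045% = 99.025%.
Rounded: 99.03%.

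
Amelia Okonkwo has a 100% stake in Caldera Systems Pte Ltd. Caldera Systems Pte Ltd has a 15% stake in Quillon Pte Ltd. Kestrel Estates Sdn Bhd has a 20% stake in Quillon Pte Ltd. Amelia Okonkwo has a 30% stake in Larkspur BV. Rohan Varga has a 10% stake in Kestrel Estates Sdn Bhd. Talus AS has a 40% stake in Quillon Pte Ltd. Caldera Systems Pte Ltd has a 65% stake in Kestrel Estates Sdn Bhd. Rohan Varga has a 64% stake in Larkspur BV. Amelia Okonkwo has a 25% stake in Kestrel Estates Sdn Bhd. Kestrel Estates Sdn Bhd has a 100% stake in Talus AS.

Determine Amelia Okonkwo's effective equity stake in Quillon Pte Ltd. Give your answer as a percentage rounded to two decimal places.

69.00%

Amelia reaches Quillon along 5 paths.
Via Caldera: 100% × 15% = 15%.
Via Caldera → Kestrel → Talus: 100% × 65% × 100% × 40% = 26%.
Via Kestrel → Talus: 25% × 100% × 40% = 10%.
Via Caldera → Kestrel: 100% × 65% × 20% = 13%.
Via Kestrel: 25% × 20% = 5%.
Total: 15% + 26% + 10% + 13% + 5% = 69%.
Rounded: 69.00%.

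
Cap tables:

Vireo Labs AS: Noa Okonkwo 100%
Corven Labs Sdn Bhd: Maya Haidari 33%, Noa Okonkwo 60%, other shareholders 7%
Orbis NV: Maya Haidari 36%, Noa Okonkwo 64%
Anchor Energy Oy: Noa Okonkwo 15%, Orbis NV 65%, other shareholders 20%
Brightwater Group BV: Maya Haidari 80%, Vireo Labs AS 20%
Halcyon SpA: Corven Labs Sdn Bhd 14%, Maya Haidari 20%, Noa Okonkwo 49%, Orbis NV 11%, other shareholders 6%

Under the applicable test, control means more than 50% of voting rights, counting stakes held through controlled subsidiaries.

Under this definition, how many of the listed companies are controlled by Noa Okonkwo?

Noa holds 100% of Vireo, so Noa controls Vireo.
Noa holds 60% of Corven, so Noa controls Corven.
Noa holds 64% of Orbis, so Noa controls Orbis.
Noa and Orbis together hold 15% + 65% = 80% of Anchor, so Noa controls Anchor.
Corven and Noa and Orbis together hold 14% + 49% + 11% = 74% of Halcyon, so Noa controls Halcyon.
No other company's threshold is met.
Noa controls 5 companies.

5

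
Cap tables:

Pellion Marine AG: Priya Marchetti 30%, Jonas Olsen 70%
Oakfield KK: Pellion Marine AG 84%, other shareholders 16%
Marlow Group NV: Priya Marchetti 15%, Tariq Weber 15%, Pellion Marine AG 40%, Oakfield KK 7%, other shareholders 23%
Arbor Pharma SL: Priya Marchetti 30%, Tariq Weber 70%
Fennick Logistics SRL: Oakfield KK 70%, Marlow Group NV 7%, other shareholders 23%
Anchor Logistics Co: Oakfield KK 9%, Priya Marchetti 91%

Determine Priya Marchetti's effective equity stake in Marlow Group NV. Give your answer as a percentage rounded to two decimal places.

28.76%

Priya reaches Marlow along 3 paths.
Direct stake: 15% = 15%.
Via Pellion: 30% × 40% = 12%.
Via Pellion → Oakfield: 30% × 84% × 7% = 1.764%.
Total: 15% + 12% + 1.764% = 28.764%.
Rounded: 28.76%.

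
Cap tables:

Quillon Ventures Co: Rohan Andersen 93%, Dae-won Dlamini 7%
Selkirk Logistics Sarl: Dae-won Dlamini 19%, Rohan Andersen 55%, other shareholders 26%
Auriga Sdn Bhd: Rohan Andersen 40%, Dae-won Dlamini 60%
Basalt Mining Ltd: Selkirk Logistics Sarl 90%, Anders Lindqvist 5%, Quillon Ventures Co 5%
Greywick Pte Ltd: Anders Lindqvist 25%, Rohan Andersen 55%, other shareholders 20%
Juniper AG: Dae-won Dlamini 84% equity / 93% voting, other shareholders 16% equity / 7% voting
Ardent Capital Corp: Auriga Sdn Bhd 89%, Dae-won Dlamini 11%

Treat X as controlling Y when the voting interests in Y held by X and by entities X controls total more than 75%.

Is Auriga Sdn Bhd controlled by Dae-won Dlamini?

No

Dae-won holds 93% of Juniper, so Dae-won controls Juniper.
In Auriga, Dae-won's side holds only 60%, not > 75%.
So Dae-won does not control Auriga.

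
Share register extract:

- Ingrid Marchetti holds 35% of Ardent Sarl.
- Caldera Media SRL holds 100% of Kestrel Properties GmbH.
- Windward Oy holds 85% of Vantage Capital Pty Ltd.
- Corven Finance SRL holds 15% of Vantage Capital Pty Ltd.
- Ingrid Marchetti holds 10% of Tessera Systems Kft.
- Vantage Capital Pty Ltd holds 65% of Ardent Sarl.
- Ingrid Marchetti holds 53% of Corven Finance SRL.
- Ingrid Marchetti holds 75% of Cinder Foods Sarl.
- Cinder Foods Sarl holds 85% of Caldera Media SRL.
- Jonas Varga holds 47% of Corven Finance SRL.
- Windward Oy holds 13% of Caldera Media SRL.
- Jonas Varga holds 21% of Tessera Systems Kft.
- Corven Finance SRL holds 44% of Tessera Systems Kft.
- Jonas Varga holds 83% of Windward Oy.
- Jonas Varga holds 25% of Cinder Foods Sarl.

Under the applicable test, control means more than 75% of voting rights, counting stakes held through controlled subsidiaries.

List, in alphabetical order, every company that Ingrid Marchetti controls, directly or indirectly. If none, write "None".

None

Ingrid's largest direct stake is 75% in Cinder, which does not meet the threshold.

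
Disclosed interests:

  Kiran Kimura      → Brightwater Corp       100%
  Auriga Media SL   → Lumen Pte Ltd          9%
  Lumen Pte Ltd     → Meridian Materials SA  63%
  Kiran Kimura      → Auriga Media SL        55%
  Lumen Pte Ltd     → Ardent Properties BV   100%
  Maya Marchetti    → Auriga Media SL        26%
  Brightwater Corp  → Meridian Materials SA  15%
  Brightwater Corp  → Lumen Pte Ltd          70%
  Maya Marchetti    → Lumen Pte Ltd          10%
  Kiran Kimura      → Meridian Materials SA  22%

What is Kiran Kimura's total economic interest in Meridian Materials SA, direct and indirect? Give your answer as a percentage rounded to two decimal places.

84.22%

Kiran reaches Meridian along 4 paths.
Via Brightwater: 100% × 15% = 15%.
Via Brightwater → Lumen: 100% × 70% × 63% = 44.1%.
Via Auriga → Lumen: 55% × 9% × 63% = 3.1185%.
Direct stake: 22% = 22%.
Total: 15% + 44.1% + 3.1185% + 22% = 84.2185%.
Rounded: 84.22%.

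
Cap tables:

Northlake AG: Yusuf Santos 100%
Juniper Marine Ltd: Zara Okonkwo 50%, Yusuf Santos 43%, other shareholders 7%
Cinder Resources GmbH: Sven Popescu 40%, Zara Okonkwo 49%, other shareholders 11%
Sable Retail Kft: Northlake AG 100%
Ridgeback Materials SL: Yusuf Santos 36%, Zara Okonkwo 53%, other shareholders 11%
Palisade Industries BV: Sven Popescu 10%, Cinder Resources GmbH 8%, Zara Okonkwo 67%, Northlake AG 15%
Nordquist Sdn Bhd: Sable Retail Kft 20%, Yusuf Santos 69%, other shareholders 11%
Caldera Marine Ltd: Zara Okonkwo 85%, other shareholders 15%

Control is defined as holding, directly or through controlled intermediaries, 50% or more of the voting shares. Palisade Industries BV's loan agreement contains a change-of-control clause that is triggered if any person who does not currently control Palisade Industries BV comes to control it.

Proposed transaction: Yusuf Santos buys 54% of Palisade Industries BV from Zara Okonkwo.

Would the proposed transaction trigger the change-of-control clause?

The purchase adds only to Yusuf's holdings (Zara's stake shrinks), so Yusuf is the only person who could newly come to control Palisade.
Yusuf holds 100% of Northlake, so Yusuf controls Northlake.
Northlake holds 100% of Sable, so Yusuf controls Sable.
Sable and Yusuf together hold 20% + 69% = 89% of Nordquist, so Yusuf controls Nordquist.
In Palisade, Yusuf's side holds only 15%, not ≥ 50%.
So before the transaction, Yusuf does not control Palisade.
After the purchase, Yusuf holds 54% of Palisade directly, and Zara's stake falls to 13%.
Northlake and Yusuf together hold 15% + 54% = 69% of Palisade, so Yusuf controls Palisade.
Yusuf did not control Palisade before and does after, so the clause is triggered.

Yes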